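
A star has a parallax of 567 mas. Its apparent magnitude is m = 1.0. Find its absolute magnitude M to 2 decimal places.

p = 567 mas = 0.567″ → d = 1/p = 1.764 pc
5 log₁₀(d/10 pc) = 5 log₁₀(1.764) − 5 = -3.768
M = m − 5 log₁₀(d/10) = 1.0 + 3.768 = 4.768

M ≈ 4.77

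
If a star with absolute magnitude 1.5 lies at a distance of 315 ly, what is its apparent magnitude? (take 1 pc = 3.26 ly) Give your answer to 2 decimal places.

m ≈ 6.43

d = 315 ly / 3.26 = 96.63 pc
m = M + 5 log₁₀ d − 5 = 1.5 + 5·1.9851 − 5 = 6.425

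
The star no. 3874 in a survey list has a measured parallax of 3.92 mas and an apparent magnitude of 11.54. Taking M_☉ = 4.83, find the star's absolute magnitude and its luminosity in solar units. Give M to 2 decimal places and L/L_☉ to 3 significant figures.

d = 1/p = 1000/3.92 mas = 255.1 pc
M = m − 5 log₁₀ d + 5 = 11.54 − 5·2.4067 + 5 = 4.506
M − M_☉ = 4.506 − 4.83 = -0.324
L/L_☉ = 10^(−0.4 × -0.324) = 1.347

M ≈ 4.51; L/L_☉ ≈ 1.35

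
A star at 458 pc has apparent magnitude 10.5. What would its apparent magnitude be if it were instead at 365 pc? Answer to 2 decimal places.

Flux ∝ 1/d², so Δm = 5 log₁₀(d₂/d₁) = 5 log₁₀(365/458) = -0.493
m₂ = m₁ + Δm = 10.5 + (-0.493) = 10.007

m ≈ 10.01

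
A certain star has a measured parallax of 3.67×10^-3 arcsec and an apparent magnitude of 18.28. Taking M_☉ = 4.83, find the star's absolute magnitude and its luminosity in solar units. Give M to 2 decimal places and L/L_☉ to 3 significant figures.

d = 1/p = 1/3.67×10^-3″ = 272.5 pc
M = m − 5 log₁₀ d + 5 = 18.28 − 5·2.4353 + 5 = 11.103
M − M_☉ = 11.103 − 4.83 = 6.273
L/L_☉ = 10^(−0.4 × 6.273) = 3.095×10^-3

M ≈ 11.10; L/L_☉ ≈ 3.10×10^-3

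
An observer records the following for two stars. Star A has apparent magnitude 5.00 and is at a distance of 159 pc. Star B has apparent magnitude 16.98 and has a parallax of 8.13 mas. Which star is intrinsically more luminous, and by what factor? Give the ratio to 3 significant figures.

Star A is more luminous, by a factor of 104000.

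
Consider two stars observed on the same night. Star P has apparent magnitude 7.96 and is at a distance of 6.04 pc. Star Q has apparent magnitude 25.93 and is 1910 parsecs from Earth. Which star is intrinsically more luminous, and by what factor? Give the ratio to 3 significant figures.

Star P: M = m − 5 log₁₀ d + 5 = 7.96 − 5·0.7810 + 5 = 9.055
Star Q: M = m − 5 log₁₀ d + 5 = 25.93 − 5·3.2810 + 5 = 14.525
ΔM = M_P − M_Q = 9.055 − (14.525) = -5.470; smaller M is more luminous → Star P.
L ratio = 10^(0.4 |ΔM|) = 10^2.188 = 154.2

Star P is more luminous, by a factor of 154.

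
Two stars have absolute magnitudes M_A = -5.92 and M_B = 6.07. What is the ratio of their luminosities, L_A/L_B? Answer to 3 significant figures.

L_A/L_B ≈ 62500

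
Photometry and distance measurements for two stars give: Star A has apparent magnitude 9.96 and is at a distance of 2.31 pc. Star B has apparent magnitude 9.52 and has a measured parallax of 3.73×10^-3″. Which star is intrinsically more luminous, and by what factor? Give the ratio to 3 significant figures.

Star B is more luminous, by a factor of 20200.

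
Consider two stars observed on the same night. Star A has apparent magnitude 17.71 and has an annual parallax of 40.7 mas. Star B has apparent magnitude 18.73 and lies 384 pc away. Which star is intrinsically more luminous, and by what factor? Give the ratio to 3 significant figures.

Star B is more luminous, by a factor of 95.5.

Star A: p = 40.7 mas = 0.0407″ → d = 1/p = 24.57 pc
Star A: M = m − 5 log₁₀ d + 5 = 17.71 − 5·1.3904 + 5 = 15.758
Star B: M = m − 5 log₁₀ d + 5 = 18.73 − 5·2.5843 + 5 = 10.808
ΔM = M_A − M_B = 15.758 − (10.808) = 4.950; smaller M is more luminous → Star B.
L ratio = 10^(0.4 |ΔM|) = 10^1.980 = 95.47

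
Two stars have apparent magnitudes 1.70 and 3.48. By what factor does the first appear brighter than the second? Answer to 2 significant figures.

5.2

Magnitude difference = -1.78
Flux ratio = 10^(−0.4 Δm) = 10^(−0.4 × -1.78) = 10^0.712 = 5.152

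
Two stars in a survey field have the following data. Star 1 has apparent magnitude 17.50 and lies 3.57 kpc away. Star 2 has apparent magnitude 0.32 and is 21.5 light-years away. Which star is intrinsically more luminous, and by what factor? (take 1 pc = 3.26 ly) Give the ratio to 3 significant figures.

Star 1: d = 3.57 kpc = 3570 pc
Star 1: M = m − 5 log₁₀ d + 5 = 17.50 − 5·3.5527 + 5 = 4.737
Star 2: d = 21.5 ly / 3.26 = 6.595 pc
Star 2: M = m − 5 log₁₀ d + 5 = 0.32 − 5·0.8192 + 5 = 1.224
ΔM = M_1 − M_2 = 4.737 − (1.224) = 3.513; smaller M is more luminous → Star 2.
L ratio = 10^(0.4 |ΔM|) = 10^1.405 = 25.42

Star 2 is more luminous, by a factor of 25.4.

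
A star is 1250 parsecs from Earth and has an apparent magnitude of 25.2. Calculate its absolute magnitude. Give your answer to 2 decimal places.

M ≈ 14.72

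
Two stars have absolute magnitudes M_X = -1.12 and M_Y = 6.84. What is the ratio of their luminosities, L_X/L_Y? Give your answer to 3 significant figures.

L_X/L_Y ≈ 1530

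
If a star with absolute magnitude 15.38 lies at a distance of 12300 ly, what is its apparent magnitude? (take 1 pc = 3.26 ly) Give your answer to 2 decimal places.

m ≈ 28.26

d = 12300 ly / 3.26 = 3773 pc
m = M + 5 log₁₀ d − 5 = 15.38 + 5·3.5767 − 5 = 28.263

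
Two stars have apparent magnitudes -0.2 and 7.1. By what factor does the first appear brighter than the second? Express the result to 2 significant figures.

Magnitude difference = -7.3
Flux ratio = 10^(−0.4 Δm) = 10^(−0.4 × -7.3) = 10^2.920 = 831.8

830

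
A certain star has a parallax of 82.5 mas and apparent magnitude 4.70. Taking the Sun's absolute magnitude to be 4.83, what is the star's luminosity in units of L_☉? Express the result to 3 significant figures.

L/L_☉ ≈ 1.66

d = 1/p = 1000/82.5 mas = 12.12 pc
M = m − 5 log₁₀ d + 5 = 4.70 − 5·1.0835 + 5 = 4.282
M − M_☉ = 4.282 − 4.83 = -0.548
L/L_☉ = 10^(−0.4 × -0.548) = 1.656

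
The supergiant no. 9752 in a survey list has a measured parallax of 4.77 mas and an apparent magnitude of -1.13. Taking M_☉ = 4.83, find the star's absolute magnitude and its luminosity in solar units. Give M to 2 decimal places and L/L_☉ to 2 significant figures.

M ≈ -7.74; L/L_☉ ≈ 110000

d = 1/p = 1000/4.77 mas = 209.6 pc
M = m − 5 log₁₀ d + 5 = -1.13 − 5·2.3215 + 5 = -7.737
M − M_☉ = -7.737 − 4.83 = -12.567
L/L_☉ = 10^(−0.4 × -12.567) = 106400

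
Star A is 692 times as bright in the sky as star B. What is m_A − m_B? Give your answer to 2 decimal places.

m_A − m_B ≈ -7.10

Pogson: Δm = −2.5 log₁₀(ratio) = −2.5 log₁₀(692) = −2.5 × 2.8401 = -7.100
Star A is brighter, so it has the smaller magnitude: the difference is negative.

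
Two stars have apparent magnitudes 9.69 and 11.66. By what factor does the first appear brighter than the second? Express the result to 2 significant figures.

Magnitude difference = -1.97
Flux ratio = 10^(−0.4 Δm) = 10^(−0.4 × -1.97) = 10^0.788 = 6.138

6.1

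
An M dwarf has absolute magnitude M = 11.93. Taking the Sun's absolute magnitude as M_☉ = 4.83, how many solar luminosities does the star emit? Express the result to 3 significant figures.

M − M_☉ = 11.93 − 4.83 = 7.100
L/L_☉ = 10^(−0.4 (M − M_☉)) = 10^-2.840 = 1.445×10^-3

L/L_☉ ≈ 1.45×10^-3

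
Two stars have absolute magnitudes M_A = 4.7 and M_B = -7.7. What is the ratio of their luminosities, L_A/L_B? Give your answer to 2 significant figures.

L_A/L_B ≈ 1.1×10^-5

ΔM = M_A − M_B = 12.4
L_A/L_B = 10^(−0.4 ΔM) = 10^-4.960 = 1.096×10^-5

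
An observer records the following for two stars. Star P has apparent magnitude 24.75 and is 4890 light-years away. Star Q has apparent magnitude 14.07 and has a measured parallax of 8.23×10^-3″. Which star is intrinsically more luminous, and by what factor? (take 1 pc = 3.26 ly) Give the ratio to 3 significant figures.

Star Q is more luminous, by a factor of 123.

Star P: d = 4890 ly / 3.26 = 1500 pc
Star P: M = m − 5 log₁₀ d + 5 = 24.75 − 5·3.1761 + 5 = 13.870
Star Q: d = 1/p = 1/8.23×10^-3″ = 121.5 pc
Star Q: M = m − 5 log₁₀ d + 5 = 14.07 − 5·2.0846 + 5 = 8.647
ΔM = M_P − M_Q = 13.870 − (8.647) = 5.223; smaller M is more luminous → Star Q.
L ratio = 10^(0.4 |ΔM|) = 10^2.089 = 122.7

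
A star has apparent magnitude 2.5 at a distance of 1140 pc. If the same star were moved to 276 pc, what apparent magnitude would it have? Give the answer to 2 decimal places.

m ≈ -0.58

Flux ∝ 1/d², so Δm = 5 log₁₀(d₂/d₁) = 5 log₁₀(276/1140) = -3.080
m₂ = m₁ + Δm = 2.5 + (-3.080) = -0.580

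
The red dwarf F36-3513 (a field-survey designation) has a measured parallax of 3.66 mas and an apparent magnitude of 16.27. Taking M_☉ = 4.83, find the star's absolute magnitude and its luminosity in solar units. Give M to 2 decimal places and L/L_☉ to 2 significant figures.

M ≈ 9.09; L/L_☉ ≈ 0.020

d = 1/p = 1000/3.66 mas = 273.2 pc
M = m − 5 log₁₀ d + 5 = 16.27 − 5·2.4365 + 5 = 9.087
M − M_☉ = 9.087 − 4.83 = 4.257
L/L_☉ = 10^(−0.4 × 4.257) = 0.01982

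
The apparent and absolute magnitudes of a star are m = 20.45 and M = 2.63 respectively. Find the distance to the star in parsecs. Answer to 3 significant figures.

μ = m − M = 17.820
m − M = 5 log₁₀ d − 5
log₁₀ d = (m − M)/5 + 1 = 4.5640
d = 10^4.5640 = 36640 pc

d ≈ 36600 pc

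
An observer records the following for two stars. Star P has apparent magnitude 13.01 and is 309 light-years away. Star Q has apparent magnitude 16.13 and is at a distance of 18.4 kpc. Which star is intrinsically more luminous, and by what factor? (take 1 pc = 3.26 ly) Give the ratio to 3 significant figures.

Star Q is more luminous, by a factor of 2130.

Star P: d = 309 ly / 3.26 = 94.79 pc
Star P: M = m − 5 log₁₀ d + 5 = 13.01 − 5·1.9767 + 5 = 8.126
Star Q: d = 18.4 kpc = 18400 pc
Star Q: M = m − 5 log₁₀ d + 5 = 16.13 − 5·4.2648 + 5 = -0.194
ΔM = M_P − M_Q = 8.126 − (-0.194) = 8.320; smaller M is more luminous → Star Q.
L ratio = 10^(0.4 |ΔM|) = 10^3.328 = 2129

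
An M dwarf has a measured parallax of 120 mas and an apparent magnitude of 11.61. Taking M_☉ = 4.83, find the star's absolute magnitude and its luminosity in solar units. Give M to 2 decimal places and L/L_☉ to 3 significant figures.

M ≈ 12.01; L/L_☉ ≈ 1.35×10^-3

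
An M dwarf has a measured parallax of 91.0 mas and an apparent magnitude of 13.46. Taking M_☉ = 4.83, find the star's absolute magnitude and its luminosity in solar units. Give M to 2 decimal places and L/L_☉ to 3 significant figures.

d = 1/p = 1000/91.0 mas = 10.99 pc
M = m − 5 log₁₀ d + 5 = 13.46 − 5·1.0410 + 5 = 13.255
M − M_☉ = 13.255 − 4.83 = 8.425
L/L_☉ = 10^(−0.4 × 8.425) = 4.265×10^-4

M ≈ 13.26; L/L_☉ ≈ 4.26×10^-4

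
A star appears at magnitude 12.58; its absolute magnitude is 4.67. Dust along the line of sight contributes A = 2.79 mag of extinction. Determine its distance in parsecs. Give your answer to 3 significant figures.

d ≈ 106 pc

m − M = 5 log₁₀(d/10 pc) + A  ⇒  12.58 − (4.67) − 2.79 = 5 log₁₀(d/10)
5.120 = 5 log₁₀(d/10)
log₁₀ d = (m − M − A)/5 + 1 = 2.0240
d = 10^2.0240 = 105.7 pc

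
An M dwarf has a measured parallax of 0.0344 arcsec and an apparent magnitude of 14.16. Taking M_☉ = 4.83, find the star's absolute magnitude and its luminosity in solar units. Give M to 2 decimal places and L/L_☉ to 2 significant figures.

d = 1/p = 1/0.0344″ = 29.07 pc
M = m − 5 log₁₀ d + 5 = 14.16 − 5·1.4634 + 5 = 11.843
M − M_☉ = 11.843 − 4.83 = 7.013
L/L_☉ = 10^(−0.4 × 7.013) = 1.566×10^-3

M ≈ 11.84; L/L_☉ ≈ 1.6×10^-3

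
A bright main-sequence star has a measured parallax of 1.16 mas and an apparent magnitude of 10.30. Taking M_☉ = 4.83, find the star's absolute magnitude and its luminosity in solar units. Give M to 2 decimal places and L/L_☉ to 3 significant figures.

M ≈ 0.62; L/L_☉ ≈ 48.2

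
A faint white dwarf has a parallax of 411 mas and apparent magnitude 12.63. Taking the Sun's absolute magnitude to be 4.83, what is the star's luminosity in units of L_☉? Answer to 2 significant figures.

L/L_☉ ≈ 4.5×10^-5

d = 1/p = 1000/411 mas = 2.433 pc
M = m − 5 log₁₀ d + 5 = 12.63 − 5·0.3862 + 5 = 15.699
M − M_☉ = 15.699 − 4.83 = 10.869
L/L_☉ = 10^(−0.4 × 10.869) = 4.491×10^-5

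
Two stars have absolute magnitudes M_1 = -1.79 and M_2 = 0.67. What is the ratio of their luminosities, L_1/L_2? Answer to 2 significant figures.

L_1/L_2 ≈ 9.6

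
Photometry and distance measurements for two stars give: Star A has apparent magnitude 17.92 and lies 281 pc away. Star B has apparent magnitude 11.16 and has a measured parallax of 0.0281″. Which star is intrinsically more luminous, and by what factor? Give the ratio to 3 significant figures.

Star B is more luminous, by a factor of 8.11.

Star A: M = m − 5 log₁₀ d + 5 = 17.92 − 5·2.4487 + 5 = 10.676
Star B: d = 1/p = 1/0.0281″ = 35.59 pc
Star B: M = m − 5 log₁₀ d + 5 = 11.16 − 5·1.5513 + 5 = 8.404
ΔM = M_A − M_B = 10.676 − (8.404) = 2.273; smaller M is more luminous → Star B.
L ratio = 10^(0.4 |ΔM|) = 10^0.909 = 8.113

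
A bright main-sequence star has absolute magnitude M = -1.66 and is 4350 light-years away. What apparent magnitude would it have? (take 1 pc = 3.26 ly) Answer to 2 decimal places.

m ≈ 8.97

d = 4350 ly / 3.26 = 1334 pc
m = M + 5 log₁₀ d − 5 = -1.66 + 5·3.1253 − 5 = 8.966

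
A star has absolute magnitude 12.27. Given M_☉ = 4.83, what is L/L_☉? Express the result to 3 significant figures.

L/L_☉ ≈ 1.06×10^-3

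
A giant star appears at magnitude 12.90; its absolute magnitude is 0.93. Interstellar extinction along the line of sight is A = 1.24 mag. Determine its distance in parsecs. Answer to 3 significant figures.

d ≈ 1400 pc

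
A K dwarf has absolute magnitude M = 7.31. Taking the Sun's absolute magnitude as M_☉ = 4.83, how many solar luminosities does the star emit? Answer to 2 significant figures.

L/L_☉ ≈ 0.10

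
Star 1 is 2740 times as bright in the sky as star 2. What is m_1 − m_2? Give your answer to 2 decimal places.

Pogson: Δm = −2.5 log₁₀(ratio) = −2.5 log₁₀(2740) = −2.5 × 3.4378 = -8.594
Star 1 is brighter, so it has the smaller magnitude: the difference is negative.

m_1 − m_2 ≈ -8.59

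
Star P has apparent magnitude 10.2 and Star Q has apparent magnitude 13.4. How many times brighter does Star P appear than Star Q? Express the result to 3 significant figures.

Δm = 10.2 − (13.4) = -3.2
Flux ratio = 10^(−0.4 Δm) = 10^(−0.4 × -3.2) = 10^1.280 = 19.05

19.1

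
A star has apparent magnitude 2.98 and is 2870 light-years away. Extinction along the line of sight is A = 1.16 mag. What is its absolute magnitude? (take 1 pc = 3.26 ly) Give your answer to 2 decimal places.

d = 2870 ly / 3.26 = 880.4 pc
5 log₁₀(d/10 pc) = 5 log₁₀(880.4) − 5 = 9.723
M = m − 5 log₁₀(d/10) − A = 2.98 − 9.723 − 1.16 = -7.903

M ≈ -7.90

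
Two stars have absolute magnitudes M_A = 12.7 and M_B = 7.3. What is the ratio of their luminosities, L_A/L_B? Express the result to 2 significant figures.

L_A/L_B ≈ 6.9×10^-3

ΔM = M_A − M_B = 5.4
L_A/L_B = 10^(−0.4 ΔM) = 10^-2.160 = 6.918×10^-3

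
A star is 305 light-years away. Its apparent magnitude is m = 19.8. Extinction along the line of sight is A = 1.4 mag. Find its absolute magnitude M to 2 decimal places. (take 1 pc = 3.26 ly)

d = 305 ly / 3.26 = 93.56 pc
5 log₁₀(d/10 pc) = 5 log₁₀(93.56) − 5 = 4.855
M = m − 5 log₁₀(d/10) − A = 19.8 − 4.855 − 1.4 = 13.545

M ≈ 13.54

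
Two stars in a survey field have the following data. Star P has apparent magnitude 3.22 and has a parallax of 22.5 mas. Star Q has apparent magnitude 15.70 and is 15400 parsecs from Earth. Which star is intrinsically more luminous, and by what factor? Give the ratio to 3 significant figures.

Star P: p = 22.5 mas = 0.0225″ → d = 1/p = 44.44 pc
Star P: M = m − 5 log₁₀ d + 5 = 3.22 − 5·1.6478 + 5 = -0.019
Star Q: M = m − 5 log₁₀ d + 5 = 15.70 − 5·4.1875 + 5 = -0.238
ΔM = M_P − M_Q = -0.019 − (-0.238) = 0.219; smaller M is more luminous → Star Q.
L ratio = 10^(0.4 |ΔM|) = 10^0.087 = 1.223

Star Q is more luminous, by a factor of 1.22.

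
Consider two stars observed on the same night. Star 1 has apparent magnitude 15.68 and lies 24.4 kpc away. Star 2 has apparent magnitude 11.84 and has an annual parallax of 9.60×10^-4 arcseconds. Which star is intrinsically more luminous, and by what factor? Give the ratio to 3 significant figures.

Star 1: d = 24.4 kpc = 24400 pc
Star 1: M = m − 5 log₁₀ d + 5 = 15.68 − 5·4.3874 + 5 = -1.257
Star 2: d = 1/p = 1/9.60×10^-4″ = 1042 pc
Star 2: M = m − 5 log₁₀ d + 5 = 11.84 − 5·3.0177 + 5 = 1.751
ΔM = M_1 − M_2 = -1.257 − (1.751) = -3.008; smaller M is more luminous → Star 1.
L ratio = 10^(0.4 |ΔM|) = 10^1.203 = 15.97

Star 1 is more luminous, by a factor of 16.0.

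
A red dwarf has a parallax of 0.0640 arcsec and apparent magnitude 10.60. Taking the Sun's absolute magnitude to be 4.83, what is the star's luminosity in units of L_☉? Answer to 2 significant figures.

L/L_☉ ≈ 0.012

d = 1/p = 1/0.0640″ = 15.62 pc
M = m − 5 log₁₀ d + 5 = 10.60 − 5·1.1938 + 5 = 9.631
M − M_☉ = 9.631 − 4.83 = 4.801
L/L_☉ = 10^(−0.4 × 4.801) = 0.01201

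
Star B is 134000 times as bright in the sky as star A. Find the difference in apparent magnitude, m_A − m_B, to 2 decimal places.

m_A − m_B ≈ 12.82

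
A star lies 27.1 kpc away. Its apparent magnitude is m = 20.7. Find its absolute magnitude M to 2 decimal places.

d = 27.1 kpc = 27100 pc
5 log₁₀(d/10 pc) = 5 log₁₀(27100) − 5 = 17.165
M = m − 5 log₁₀(d/10) = 20.7 − 17.165 = 3.535

M ≈ 3.54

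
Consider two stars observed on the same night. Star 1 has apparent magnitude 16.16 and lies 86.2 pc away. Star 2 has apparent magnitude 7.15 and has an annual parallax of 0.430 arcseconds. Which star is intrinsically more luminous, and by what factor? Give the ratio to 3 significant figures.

Star 2 is more luminous, by a factor of 2.92.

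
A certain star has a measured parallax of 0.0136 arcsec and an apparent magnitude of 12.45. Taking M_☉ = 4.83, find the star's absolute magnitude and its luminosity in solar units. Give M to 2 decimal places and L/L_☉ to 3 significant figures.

M ≈ 8.12; L/L_☉ ≈ 0.0484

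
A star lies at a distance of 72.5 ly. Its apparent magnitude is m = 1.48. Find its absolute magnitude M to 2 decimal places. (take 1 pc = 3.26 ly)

M ≈ -0.26

d = 72.5 ly / 3.26 = 22.24 pc
5 log₁₀(d/10 pc) = 5 log₁₀(22.24) − 5 = 1.736
M = m − 5 log₁₀(d/10) = 1.48 − 1.736 = -0.256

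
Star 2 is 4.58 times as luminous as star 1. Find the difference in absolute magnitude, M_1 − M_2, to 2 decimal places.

M_1 − M_2 ≈ 1.65

Pogson: ΔM = −2.5 log₁₀(ratio) = −2.5 log₁₀(4.58) = −2.5 × 0.6609 = -1.652
Star 2 is brighter so has the smaller magnitude: M_1 − M_2 is positive.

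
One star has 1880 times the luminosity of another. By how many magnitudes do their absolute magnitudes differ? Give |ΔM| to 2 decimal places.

Pogson: ΔM = −2.5 log₁₀(ratio) = −2.5 log₁₀(1880) = −2.5 × 3.2742 = -8.185

|ΔM| ≈ 8.19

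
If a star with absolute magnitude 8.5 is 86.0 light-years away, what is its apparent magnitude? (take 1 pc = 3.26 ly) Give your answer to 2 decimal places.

m ≈ 10.61

d = 86.0 ly / 3.26 = 26.38 pc
m = M + 5 log₁₀ d − 5 = 8.5 + 5·1.4213 − 5 = 10.606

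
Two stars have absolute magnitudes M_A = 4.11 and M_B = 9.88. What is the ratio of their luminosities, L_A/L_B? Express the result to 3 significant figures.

L_A/L_B ≈ 203

ΔM = M_A − M_B = -5.77
L_A/L_B = 10^(−0.4 ΔM) = 10^2.308 = 203.2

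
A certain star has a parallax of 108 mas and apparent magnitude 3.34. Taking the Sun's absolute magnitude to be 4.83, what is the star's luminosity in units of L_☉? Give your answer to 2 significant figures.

L/L_☉ ≈ 3.4

d = 1/p = 1000/108 mas = 9.259 pc
M = m − 5 log₁₀ d + 5 = 3.34 − 5·0.9666 + 5 = 3.507
M − M_☉ = 3.507 − 4.83 = -1.323
L/L_☉ = 10^(−0.4 × -1.323) = 3.382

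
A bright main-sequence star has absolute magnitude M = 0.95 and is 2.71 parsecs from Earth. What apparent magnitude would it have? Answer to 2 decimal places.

m = M + 5 log₁₀ d − 5 = 0.95 + 5·0.4330 − 5 = -1.885

m ≈ -1.89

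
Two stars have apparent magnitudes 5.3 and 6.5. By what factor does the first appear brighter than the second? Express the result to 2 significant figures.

3.0

Δm = 5.3 − (6.5) = -1.2
Flux ratio = 10^(−0.4 Δm) = 10^(−0.4 × -1.2) = 10^0.480 = 3.020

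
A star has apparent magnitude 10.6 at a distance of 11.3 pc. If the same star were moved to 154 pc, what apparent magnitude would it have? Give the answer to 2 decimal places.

m ≈ 16.27

Flux ∝ 1/d², so Δm = 5 log₁₀(d₂/d₁) = 5 log₁₀(154/11.3) = 5.672
m₂ = m₁ + Δm = 10.6 + (5.672) = 16.272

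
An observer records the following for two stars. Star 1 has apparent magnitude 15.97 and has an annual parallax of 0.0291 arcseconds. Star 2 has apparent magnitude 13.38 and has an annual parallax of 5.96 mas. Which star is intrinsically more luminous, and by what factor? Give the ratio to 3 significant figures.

Star 2 is more luminous, by a factor of 259.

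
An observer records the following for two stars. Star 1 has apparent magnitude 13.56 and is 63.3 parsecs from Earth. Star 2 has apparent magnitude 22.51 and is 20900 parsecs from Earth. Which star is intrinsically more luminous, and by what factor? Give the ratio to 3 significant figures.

Star 1: M = m − 5 log₁₀ d + 5 = 13.56 − 5·1.8014 + 5 = 9.553
Star 2: M = m − 5 log₁₀ d + 5 = 22.51 − 5·4.3201 + 5 = 5.909
ΔM = M_1 − M_2 = 9.553 − (5.909) = 3.644; smaller M is more luminous → Star 2.
L ratio = 10^(0.4 |ΔM|) = 10^1.457 = 28.67

Star 2 is more luminous, by a factor of 28.7.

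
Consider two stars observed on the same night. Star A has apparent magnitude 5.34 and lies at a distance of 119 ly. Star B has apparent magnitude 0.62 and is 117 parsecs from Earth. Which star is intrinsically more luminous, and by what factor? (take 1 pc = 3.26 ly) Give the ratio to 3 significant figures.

Star B is more luminous, by a factor of 794.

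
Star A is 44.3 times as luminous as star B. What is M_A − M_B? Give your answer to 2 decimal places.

M_A − M_B ≈ -4.12

Pogson: ΔM = −2.5 log₁₀(ratio) = −2.5 log₁₀(44.3) = −2.5 × 1.6464 = -4.116
Star A is brighter, so it has the smaller magnitude: the difference is negative.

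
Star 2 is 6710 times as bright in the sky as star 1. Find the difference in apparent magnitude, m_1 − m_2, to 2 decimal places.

m_1 − m_2 ≈ 9.57

Pogson: Δm = −2.5 log₁₀(ratio) = −2.5 log₁₀(6710) = −2.5 × 3.8267 = -9.567
Star 2 is brighter so has the smaller magnitude: m_1 − m_2 is positive.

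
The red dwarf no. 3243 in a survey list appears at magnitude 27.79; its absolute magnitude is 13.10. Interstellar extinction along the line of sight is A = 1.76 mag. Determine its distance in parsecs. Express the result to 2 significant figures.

m − M = 5 log₁₀(d/10 pc) + A  ⇒  27.79 − (13.10) − 1.76 = 5 log₁₀(d/10)
12.930 = 5 log₁₀(d/10)
log₁₀ d = (m − M − A)/5 + 1 = 3.5860
d = 10^3.5860 = 3855 pc

d ≈ 3900 pc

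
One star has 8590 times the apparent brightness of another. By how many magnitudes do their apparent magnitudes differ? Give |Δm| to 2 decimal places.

Pogson: Δm = −2.5 log₁₀(ratio) = −2.5 log₁₀(8590) = −2.5 × 3.9340 = -9.835

|Δm| ≈ 9.83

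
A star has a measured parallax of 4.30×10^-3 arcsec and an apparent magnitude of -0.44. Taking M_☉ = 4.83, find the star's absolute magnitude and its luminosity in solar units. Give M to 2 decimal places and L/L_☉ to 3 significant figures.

M ≈ -7.27; L/L_☉ ≈ 69400

d = 1/p = 1/4.30×10^-3″ = 232.6 pc
M = m − 5 log₁₀ d + 5 = -0.44 − 5·2.3665 + 5 = -7.273
M − M_☉ = -7.273 − 4.83 = -12.103
L/L_☉ = 10^(−0.4 × -12.103) = 69350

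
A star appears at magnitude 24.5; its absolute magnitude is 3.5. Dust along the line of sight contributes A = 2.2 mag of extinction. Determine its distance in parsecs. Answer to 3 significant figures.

d ≈ 57500 pc

m − M = 5 log₁₀(d/10 pc) + A  ⇒  24.5 − (3.5) − 2.2 = 5 log₁₀(d/10)
18.800 = 5 log₁₀(d/10)
log₁₀ d = (m − M − A)/5 + 1 = 4.7600
d = 10^4.7600 = 57540 pc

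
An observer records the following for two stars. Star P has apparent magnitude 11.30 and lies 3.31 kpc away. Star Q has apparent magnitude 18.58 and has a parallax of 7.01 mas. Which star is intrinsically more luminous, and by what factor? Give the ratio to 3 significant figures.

Star P is more luminous, by a factor of 440000.

Star P: d = 3.31 kpc = 3310 pc
Star P: M = m − 5 log₁₀ d + 5 = 11.30 − 5·3.5198 + 5 = -1.299
Star Q: p = 7.01 mas = 7.01×10^-3″ → d = 1/p = 142.7 pc
Star Q: M = m − 5 log₁₀ d + 5 = 18.58 − 5·2.1543 + 5 = 12.809
ΔM = M_P − M_Q = -1.299 − (12.809) = -14.108; smaller M is more luminous → Star P.
L ratio = 10^(0.4 |ΔM|) = 10^5.643 = 439600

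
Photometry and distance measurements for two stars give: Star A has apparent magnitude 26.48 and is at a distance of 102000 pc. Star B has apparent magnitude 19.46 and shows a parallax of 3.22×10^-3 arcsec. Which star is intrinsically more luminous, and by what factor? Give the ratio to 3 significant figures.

Star A is more luminous, by a factor of 168.

Star A: M = m − 5 log₁₀ d + 5 = 26.48 − 5·5.0086 + 5 = 6.437
Star B: d = 1/p = 1/3.22×10^-3″ = 310.6 pc
Star B: M = m − 5 log₁₀ d + 5 = 19.46 − 5·2.4921 + 5 = 11.999
ΔM = M_A − M_B = 6.437 − (11.999) = -5.562; smaller M is more luminous → Star A.
L ratio = 10^(0.4 |ΔM|) = 10^2.225 = 167.8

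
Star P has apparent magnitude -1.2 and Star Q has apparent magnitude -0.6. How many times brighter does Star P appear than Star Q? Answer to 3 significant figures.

1.74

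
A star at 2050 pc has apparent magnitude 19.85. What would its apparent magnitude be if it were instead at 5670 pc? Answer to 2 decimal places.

Flux ∝ 1/d², so Δm = 5 log₁₀(d₂/d₁) = 5 log₁₀(5670/2050) = 2.209
m₂ = m₁ + Δm = 19.85 + (2.209) = 22.059

m ≈ 22.06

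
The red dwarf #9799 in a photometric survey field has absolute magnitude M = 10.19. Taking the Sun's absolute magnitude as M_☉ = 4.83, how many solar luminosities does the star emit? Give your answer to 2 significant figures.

M − M_☉ = 10.19 − 4.83 = 5.360
L/L_☉ = 10^(−0.4 (M − M_☉)) = 10^-2.144 = 7.178×10^-3

L/L_☉ ≈ 7.2×10^-3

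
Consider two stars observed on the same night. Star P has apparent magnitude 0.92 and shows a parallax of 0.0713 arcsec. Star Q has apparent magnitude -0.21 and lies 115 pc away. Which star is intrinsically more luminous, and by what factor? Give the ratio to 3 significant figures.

Star Q is more luminous, by a factor of 190.

Star P: d = 1/p = 1/0.0713″ = 14.03 pc
Star P: M = m − 5 log₁₀ d + 5 = 0.92 − 5·1.1469 + 5 = 0.185
Star Q: M = m − 5 log₁₀ d + 5 = -0.21 − 5·2.0607 + 5 = -5.513
ΔM = M_P − M_Q = 0.185 − (-5.513) = 5.699; smaller M is more luminous → Star Q.
L ratio = 10^(0.4 |ΔM|) = 10^2.280 = 190.4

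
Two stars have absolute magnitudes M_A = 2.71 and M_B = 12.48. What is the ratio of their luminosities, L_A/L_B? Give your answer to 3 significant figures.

L_A/L_B ≈ 8090

ΔM = M_A − M_B = -9.77
L_A/L_B = 10^(−0.4 ΔM) = 10^3.908 = 8091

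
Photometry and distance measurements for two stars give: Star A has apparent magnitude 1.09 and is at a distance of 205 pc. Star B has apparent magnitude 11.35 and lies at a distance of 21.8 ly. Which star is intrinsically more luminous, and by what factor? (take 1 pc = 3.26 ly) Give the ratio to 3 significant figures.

Star A is more luminous, by a factor of 1.19×10^7.

Star A: M = m − 5 log₁₀ d + 5 = 1.09 − 5·2.3118 + 5 = -5.469
Star B: d = 21.8 ly / 3.26 = 6.687 pc
Star B: M = m − 5 log₁₀ d + 5 = 11.35 − 5·0.8252 + 5 = 12.224
ΔM = M_A − M_B = -5.469 − (12.224) = -17.693; smaller M is more luminous → Star A.
L ratio = 10^(0.4 |ΔM|) = 10^7.077 = 1.194×10^7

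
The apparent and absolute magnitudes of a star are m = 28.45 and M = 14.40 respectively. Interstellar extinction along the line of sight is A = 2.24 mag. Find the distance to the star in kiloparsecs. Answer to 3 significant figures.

d ≈ 2.30 kpc

m − M = 5 log₁₀(d/10 pc) + A  ⇒  28.45 − (14.40) − 2.24 = 5 log₁₀(d/10)
11.810 = 5 log₁₀(d/10)
log₁₀ d = (m − M − A)/5 + 1 = 3.3620
d = 10^3.3620 = 2301 pc
= 2.301 kpc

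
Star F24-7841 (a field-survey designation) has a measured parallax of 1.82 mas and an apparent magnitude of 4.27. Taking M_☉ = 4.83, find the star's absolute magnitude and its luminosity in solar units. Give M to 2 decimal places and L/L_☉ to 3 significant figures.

M ≈ -4.43; L/L_☉ ≈ 5060

d = 1/p = 1000/1.82 mas = 549.5 pc
M = m − 5 log₁₀ d + 5 = 4.27 − 5·2.7399 + 5 = -4.430
M − M_☉ = -4.430 − 4.83 = -9.260
L/L_☉ = 10^(−0.4 × -9.260) = 5057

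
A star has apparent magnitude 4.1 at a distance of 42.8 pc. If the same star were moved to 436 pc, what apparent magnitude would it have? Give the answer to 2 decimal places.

Flux ∝ 1/d², so Δm = 5 log₁₀(d₂/d₁) = 5 log₁₀(436/42.8) = 5.040
m₂ = m₁ + Δm = 4.1 + (5.040) = 9.140

m ≈ 9.14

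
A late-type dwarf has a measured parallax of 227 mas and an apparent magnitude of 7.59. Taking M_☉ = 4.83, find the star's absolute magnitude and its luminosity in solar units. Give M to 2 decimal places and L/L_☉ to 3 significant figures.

M ≈ 9.37; L/L_☉ ≈ 0.0153

d = 1/p = 1000/227 mas = 4.405 pc
M = m − 5 log₁₀ d + 5 = 7.59 − 5·0.6440 + 5 = 9.370
M − M_☉ = 9.370 − 4.83 = 4.540
L/L_☉ = 10^(−0.4 × 4.540) = 0.01527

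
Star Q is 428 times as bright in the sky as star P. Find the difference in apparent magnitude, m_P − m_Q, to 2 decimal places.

m_P − m_Q ≈ 6.58

Pogson: Δm = −2.5 log₁₀(ratio) = −2.5 log₁₀(428) = −2.5 × 2.6314 = -6.579
Star Q is brighter so has the smaller magnitude: m_P − m_Q is positive.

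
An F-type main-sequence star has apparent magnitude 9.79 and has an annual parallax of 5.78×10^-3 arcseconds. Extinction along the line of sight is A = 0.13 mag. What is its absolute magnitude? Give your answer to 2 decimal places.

M ≈ 3.47

d = 1/p = 1/5.78×10^-3″ = 173.0 pc
5 log₁₀(d/10 pc) = 5 log₁₀(173.0) − 5 = 6.190
M = m − 5 log₁₀(d/10) − A = 9.79 − 6.190 − 0.13 = 3.470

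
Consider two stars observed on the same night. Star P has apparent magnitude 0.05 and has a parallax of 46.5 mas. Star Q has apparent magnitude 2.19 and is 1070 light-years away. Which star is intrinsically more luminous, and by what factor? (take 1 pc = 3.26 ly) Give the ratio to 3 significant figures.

Star P: p = 46.5 mas = 0.0465″ → d = 1/p = 21.51 pc
Star P: M = m − 5 log₁₀ d + 5 = 0.05 − 5·1.3325 + 5 = -1.613
Star Q: d = 1070 ly / 3.26 = 328.2 pc
Star Q: M = m − 5 log₁₀ d + 5 = 2.19 − 5·2.5162 + 5 = -5.391
ΔM = M_P − M_Q = -1.613 − (-5.391) = 3.778; smaller M is more luminous → Star Q.
L ratio = 10^(0.4 |ΔM|) = 10^1.511 = 32.45

Star Q is more luminous, by a factor of 32.5.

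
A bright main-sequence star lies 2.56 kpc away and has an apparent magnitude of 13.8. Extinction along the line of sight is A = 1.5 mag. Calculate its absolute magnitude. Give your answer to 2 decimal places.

d = 2.56 kpc = 2560 pc
5 log₁₀(d/10 pc) = 5 log₁₀(2560) − 5 = 12.041
M = m − 5 log₁₀(d/10) − A = 13.8 − 12.041 − 1.5 = 0.259

M ≈ 0.26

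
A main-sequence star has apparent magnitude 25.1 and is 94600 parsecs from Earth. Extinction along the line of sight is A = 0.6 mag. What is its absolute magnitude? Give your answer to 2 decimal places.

M ≈ 4.62

5 log₁₀(d/10 pc) = 5 log₁₀(94600) − 5 = 19.879
M = m − 5 log₁₀(d/10) − A = 25.1 − 19.879 − 0.6 = 4.621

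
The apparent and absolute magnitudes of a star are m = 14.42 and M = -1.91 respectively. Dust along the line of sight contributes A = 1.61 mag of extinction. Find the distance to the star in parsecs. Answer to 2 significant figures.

d ≈ 8800 pc

m − M = 5 log₁₀(d/10 pc) + A  ⇒  14.42 − (-1.91) − 1.61 = 5 log₁₀(d/10)
14.720 = 5 log₁₀(d/10)
log₁₀ d = (m − M − A)/5 + 1 = 3.9440
d = 10^3.9440 = 8790 pc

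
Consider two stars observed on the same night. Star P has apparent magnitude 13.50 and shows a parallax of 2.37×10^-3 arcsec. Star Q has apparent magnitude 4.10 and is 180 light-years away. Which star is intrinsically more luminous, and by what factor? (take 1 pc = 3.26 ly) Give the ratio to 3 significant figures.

Star P: d = 1/p = 1/2.37×10^-3″ = 421.9 pc
Star P: M = m − 5 log₁₀ d + 5 = 13.50 − 5·2.6253 + 5 = 5.374
Star Q: d = 180 ly / 3.26 = 55.21 pc
Star Q: M = m − 5 log₁₀ d + 5 = 4.10 − 5·1.7421 + 5 = 0.390
ΔM = M_P − M_Q = 5.374 − (0.390) = 4.984; smaller M is more luminous → Star Q.
L ratio = 10^(0.4 |ΔM|) = 10^1.994 = 98.54

Star Q is more luminous, by a factor of 98.5.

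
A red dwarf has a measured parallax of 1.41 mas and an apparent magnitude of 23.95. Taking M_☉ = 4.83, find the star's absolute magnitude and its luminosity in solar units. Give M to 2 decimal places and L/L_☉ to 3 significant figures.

M ≈ 14.70; L/L_☉ ≈ 1.13×10^-4

d = 1/p = 1000/1.41 mas = 709.2 pc
M = m − 5 log₁₀ d + 5 = 23.95 − 5·2.8508 + 5 = 14.696
M − M_☉ = 14.696 − 4.83 = 9.866
L/L_☉ = 10^(−0.4 × 9.866) = 1.131×10^-4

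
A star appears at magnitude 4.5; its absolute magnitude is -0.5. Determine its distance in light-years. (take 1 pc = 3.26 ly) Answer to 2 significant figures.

Distance modulus: m − M = 4.5 − (-0.5) = 5.000
m − M = 5 log₁₀ d − 5
log₁₀ d = (m − M)/5 + 1 = 2.0000
d = 10^2.0000 = 100.0 pc
= 326.0 ly

d ≈ 330 ly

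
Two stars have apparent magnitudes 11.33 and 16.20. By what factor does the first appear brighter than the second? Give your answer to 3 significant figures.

88.7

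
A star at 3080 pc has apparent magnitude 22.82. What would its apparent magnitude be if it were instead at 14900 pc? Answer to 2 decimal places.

Flux ∝ 1/d², so Δm = 5 log₁₀(d₂/d₁) = 5 log₁₀(14900/3080) = 3.423
m₂ = m₁ + Δm = 22.82 + (3.423) = 26.243

m ≈ 26.24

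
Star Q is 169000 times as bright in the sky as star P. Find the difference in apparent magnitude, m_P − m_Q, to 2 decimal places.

m_P − m_Q ≈ 13.07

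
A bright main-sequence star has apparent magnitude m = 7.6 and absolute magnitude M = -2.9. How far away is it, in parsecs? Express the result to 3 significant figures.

d ≈ 1260 pc

μ = m − M = 10.500
m − M = 5 log₁₀ d − 5
log₁₀ d = (m − M)/5 + 1 = 3.1000
d = 10^3.1000 = 1259 pc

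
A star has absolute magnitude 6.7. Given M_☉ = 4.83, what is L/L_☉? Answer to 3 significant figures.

L/L_☉ ≈ 0.179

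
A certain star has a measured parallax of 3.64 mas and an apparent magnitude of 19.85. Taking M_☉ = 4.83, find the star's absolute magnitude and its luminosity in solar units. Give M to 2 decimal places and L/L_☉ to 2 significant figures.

d = 1/p = 1000/3.64 mas = 274.7 pc
M = m − 5 log₁₀ d + 5 = 19.85 − 5·2.4389 + 5 = 12.656
M − M_☉ = 12.656 − 4.83 = 7.826
L/L_☉ = 10^(−0.4 × 7.826) = 7.410×10^-4

M ≈ 12.66; L/L_☉ ≈ 7.4×10^-4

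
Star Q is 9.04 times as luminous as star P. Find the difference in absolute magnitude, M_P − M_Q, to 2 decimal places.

Pogson: ΔM = −2.5 log₁₀(ratio) = −2.5 log₁₀(9.04) = −2.5 × 0.9562 = -2.390
Star Q is brighter so has the smaller magnitude: M_P − M_Q is positive.

M_P − M_Q ≈ 2.39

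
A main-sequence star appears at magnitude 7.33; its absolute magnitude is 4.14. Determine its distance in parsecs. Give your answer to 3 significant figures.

Distance modulus: m − M = 7.33 − (4.14) = 3.190
m − M = 5 log₁₀ d − 5
log₁₀ d = (m − M)/5 + 1 = 1.6380
d = 10^1.6380 = 43.45 pc

d ≈ 43.5 pc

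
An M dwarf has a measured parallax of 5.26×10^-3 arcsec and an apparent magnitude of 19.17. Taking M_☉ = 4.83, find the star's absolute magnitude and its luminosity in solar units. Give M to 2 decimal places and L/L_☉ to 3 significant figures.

M ≈ 12.77; L/L_☉ ≈ 6.64×10^-4

d = 1/p = 1/5.26×10^-3″ = 190.1 pc
M = m − 5 log₁₀ d + 5 = 19.17 − 5·2.2790 + 5 = 12.775
M − M_☉ = 12.775 − 4.83 = 7.945
L/L_☉ = 10^(−0.4 × 7.945) = 6.638×10^-4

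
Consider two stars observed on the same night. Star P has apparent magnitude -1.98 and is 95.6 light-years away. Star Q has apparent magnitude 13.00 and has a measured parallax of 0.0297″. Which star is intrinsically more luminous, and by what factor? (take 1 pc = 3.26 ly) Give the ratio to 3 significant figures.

Star P: d = 95.6 ly / 3.26 = 29.33 pc
Star P: M = m − 5 log₁₀ d + 5 = -1.98 − 5·1.4672 + 5 = -4.316
Star Q: d = 1/p = 1/0.0297″ = 33.67 pc
Star Q: M = m − 5 log₁₀ d + 5 = 13.00 − 5·1.5272 + 5 = 10.364
ΔM = M_P − M_Q = -4.316 − (10.364) = -14.680; smaller M is more luminous → Star P.
L ratio = 10^(0.4 |ΔM|) = 10^5.872 = 744700

Star P is more luminous, by a factor of 745000.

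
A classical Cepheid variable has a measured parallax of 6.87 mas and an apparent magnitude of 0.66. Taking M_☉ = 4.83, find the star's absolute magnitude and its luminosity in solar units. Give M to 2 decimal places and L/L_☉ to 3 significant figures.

d = 1/p = 1000/6.87 mas = 145.6 pc
M = m − 5 log₁₀ d + 5 = 0.66 − 5·2.1630 + 5 = -5.155
M − M_☉ = -5.155 − 4.83 = -9.985
L/L_☉ = 10^(−0.4 × -9.985) = 9865

M ≈ -5.16; L/L_☉ ≈ 9860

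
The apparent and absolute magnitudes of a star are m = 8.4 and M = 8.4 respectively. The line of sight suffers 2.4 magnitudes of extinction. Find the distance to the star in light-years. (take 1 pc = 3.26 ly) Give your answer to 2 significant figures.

m − M = 5 log₁₀(d/10 pc) + A  ⇒  8.4 − (8.4) − 2.4 = 5 log₁₀(d/10)
-2.400 = 5 log₁₀(d/10)
log₁₀ d = (m − M − A)/5 + 1 = 0.5200
d = 10^0.5200 = 3.311 pc
= 10.79 ly

d ≈ 11 ly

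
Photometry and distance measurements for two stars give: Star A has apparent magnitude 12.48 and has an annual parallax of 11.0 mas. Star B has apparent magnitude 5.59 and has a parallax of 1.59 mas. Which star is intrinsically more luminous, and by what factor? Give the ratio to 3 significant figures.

Star A: p = 11.0 mas = 0.0110″ → d = 1/p = 90.91 pc
Star A: M = m − 5 log₁₀ d + 5 = 12.48 − 5·1.9586 + 5 = 7.687
Star B: p = 1.59 mas = 1.59×10^-3″ → d = 1/p = 628.9 pc
Star B: M = m − 5 log₁₀ d + 5 = 5.59 − 5·2.7986 + 5 = -3.403
ΔM = M_A − M_B = 7.687 − (-3.403) = 11.090; smaller M is more luminous → Star B.
L ratio = 10^(0.4 |ΔM|) = 10^4.436 = 27290

Star B is more luminous, by a factor of 27300.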